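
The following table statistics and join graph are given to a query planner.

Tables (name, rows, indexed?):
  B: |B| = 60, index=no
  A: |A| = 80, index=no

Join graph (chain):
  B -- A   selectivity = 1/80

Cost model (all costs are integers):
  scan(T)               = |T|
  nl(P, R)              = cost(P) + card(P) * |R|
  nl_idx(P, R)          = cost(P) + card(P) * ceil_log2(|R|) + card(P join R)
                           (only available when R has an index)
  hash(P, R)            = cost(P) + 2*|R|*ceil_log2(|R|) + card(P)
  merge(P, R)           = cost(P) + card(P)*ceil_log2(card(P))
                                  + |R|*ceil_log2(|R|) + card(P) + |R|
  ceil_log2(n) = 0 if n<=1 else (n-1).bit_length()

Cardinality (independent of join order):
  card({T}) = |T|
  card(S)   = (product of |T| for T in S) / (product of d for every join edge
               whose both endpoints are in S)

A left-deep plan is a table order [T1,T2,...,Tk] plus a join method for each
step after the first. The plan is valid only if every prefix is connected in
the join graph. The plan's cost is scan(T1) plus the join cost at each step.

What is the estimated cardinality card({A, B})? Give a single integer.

Tables in S: A(80), B(60)
Edges inside S: B-A(d=80)
numerator = 80 * 60 = 4800
denominator = 80 = 80
card(S) = 4800 / 80 = 60

60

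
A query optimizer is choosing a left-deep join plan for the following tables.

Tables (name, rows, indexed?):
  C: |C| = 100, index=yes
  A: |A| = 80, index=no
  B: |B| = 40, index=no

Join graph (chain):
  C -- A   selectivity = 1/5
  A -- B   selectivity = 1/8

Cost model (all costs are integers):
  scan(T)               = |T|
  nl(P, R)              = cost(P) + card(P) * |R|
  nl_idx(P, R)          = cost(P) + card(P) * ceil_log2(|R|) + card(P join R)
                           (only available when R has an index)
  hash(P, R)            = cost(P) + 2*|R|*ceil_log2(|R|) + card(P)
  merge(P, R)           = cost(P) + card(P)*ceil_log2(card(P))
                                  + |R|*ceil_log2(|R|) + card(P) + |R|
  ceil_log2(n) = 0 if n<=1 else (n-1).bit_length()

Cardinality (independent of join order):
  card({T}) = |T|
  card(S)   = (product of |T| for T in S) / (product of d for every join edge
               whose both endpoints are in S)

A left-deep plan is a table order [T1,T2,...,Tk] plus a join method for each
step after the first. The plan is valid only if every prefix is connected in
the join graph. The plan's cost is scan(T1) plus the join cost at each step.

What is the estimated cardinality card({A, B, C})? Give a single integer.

8000

Tables in S: A(80), B(40), C(100)
Edges inside S: C-A(d=5), A-B(d=8)
numerator = 80 * 40 * 100 = 320000
denominator = 5 * 8 = 40
card(S) = 320000 / 40 = 8000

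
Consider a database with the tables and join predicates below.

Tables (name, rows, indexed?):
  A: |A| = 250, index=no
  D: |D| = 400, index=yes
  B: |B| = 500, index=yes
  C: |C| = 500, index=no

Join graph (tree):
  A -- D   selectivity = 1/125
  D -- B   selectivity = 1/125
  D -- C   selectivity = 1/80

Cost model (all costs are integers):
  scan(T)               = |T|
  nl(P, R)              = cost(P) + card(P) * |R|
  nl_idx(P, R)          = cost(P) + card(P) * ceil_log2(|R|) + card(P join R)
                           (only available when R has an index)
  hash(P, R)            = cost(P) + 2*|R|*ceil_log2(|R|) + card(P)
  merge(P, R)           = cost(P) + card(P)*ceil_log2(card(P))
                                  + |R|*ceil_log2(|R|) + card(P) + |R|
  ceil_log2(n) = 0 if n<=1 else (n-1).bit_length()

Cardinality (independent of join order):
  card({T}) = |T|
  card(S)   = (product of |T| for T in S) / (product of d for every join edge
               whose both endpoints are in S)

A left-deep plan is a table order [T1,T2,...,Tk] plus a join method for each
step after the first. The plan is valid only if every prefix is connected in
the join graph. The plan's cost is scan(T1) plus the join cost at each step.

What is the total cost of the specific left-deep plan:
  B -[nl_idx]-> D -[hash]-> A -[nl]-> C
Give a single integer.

1612200

step 1: scan B: cost=500, card=500
step 2: join D via nl_idx
    card(P join D) = 500*400/(125) = 1600
    cost = 500 + 500*9 + 1600 = 6600
step 3: join A via hash
    card(P join A) = 1600*250/(125) = 3200
    cost = 6600 + 2*250*8 + 1600 = 12200
step 4: join C via nl
    card(P join C) = 3200*500/(80) = 20000
    cost = 12200 + 3200*500 = 1612200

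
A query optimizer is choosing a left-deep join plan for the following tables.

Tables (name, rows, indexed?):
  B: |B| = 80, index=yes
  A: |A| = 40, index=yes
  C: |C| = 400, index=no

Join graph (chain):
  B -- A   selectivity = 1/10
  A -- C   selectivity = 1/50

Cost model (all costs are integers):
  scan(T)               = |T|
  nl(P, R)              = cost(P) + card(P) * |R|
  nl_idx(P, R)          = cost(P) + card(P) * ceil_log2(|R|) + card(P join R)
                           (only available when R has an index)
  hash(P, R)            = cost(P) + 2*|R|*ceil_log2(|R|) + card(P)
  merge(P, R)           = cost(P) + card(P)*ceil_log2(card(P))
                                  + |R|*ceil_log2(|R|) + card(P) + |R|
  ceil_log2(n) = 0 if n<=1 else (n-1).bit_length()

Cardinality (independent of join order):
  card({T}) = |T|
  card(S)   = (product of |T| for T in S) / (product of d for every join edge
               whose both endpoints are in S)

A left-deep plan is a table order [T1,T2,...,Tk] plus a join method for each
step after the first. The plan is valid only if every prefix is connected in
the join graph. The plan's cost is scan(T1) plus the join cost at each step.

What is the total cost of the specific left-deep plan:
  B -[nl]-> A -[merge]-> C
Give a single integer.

10480

step 1: scan B: cost=80, card=80
step 2: join A via nl
    card(P join A) = 80*40/(10) = 320
    cost = 80 + 80*40 = 3280
step 3: join C via merge
    card(P join C) = 320*400/(50) = 2560
    cost = 3280 + 320*9 + 400*9 + 320 + 400 = 10480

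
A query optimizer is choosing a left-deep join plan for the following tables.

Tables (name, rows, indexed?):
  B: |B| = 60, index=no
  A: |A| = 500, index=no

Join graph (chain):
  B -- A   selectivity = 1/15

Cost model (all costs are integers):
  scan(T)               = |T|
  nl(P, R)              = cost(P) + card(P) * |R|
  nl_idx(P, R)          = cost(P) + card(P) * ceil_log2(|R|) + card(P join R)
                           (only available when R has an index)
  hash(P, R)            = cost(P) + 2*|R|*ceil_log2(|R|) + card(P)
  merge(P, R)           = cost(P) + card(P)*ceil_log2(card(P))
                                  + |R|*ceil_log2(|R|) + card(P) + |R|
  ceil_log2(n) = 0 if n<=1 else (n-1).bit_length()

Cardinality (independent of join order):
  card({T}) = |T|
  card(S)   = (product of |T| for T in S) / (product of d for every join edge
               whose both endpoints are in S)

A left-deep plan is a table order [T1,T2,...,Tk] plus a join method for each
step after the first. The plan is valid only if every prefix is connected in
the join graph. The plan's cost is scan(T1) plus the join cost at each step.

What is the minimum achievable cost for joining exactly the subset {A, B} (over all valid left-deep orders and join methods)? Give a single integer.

Selinger DP over subsets of {A,B}:
  {B}: scan cost=60, card=60
  {A}: scan cost=500, card=500
  {AB}: card=2000; try (B,hash)→1720, (A,merge)→5480, (B,merge)→5920, (A,hash)→9120, (A,nl)→30060, (B,nl)→30500; best=1720 via (B,hash)

1720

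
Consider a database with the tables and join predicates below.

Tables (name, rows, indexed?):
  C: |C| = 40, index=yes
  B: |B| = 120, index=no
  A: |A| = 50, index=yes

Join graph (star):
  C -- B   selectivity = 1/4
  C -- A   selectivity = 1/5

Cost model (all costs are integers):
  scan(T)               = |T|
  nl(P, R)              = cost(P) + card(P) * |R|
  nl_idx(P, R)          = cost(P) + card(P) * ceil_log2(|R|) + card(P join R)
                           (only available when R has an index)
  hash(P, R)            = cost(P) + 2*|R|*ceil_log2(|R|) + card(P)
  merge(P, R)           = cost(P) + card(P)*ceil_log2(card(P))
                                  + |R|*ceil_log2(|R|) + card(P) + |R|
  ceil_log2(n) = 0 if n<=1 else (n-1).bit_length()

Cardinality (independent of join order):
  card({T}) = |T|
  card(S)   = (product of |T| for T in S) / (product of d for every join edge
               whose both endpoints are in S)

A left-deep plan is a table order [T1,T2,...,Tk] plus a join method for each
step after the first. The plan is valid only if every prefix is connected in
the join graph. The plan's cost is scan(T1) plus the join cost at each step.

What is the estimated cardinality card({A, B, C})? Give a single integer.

12000

Tables in S: A(50), B(120), C(40)
Edges inside S: C-B(d=4), C-A(d=5)
numerator = 50 * 120 * 40 = 240000
denominator = 4 * 5 = 20
card(S) = 240000 / 20 = 12000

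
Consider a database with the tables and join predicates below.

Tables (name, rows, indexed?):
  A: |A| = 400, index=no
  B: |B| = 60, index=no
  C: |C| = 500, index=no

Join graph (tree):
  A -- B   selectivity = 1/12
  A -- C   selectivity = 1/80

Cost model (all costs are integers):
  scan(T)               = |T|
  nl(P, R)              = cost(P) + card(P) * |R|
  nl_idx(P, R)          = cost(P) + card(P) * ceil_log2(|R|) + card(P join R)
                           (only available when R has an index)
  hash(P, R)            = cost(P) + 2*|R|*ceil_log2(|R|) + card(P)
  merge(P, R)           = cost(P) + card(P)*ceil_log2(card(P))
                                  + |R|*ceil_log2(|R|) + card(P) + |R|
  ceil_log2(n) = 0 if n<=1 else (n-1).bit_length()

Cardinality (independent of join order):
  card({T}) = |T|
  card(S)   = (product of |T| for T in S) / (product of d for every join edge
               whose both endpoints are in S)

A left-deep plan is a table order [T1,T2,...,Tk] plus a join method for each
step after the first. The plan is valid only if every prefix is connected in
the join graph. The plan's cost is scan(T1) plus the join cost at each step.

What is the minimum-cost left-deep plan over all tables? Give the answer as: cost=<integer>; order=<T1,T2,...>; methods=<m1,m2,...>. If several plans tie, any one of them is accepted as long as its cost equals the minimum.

cost=11420; order=C,A,B; methods=hash,hash

Selinger DP (subsets sized 1..n):
  {A}: scan cost=400, card=400
  {B}: scan cost=60, card=60
  {C}: scan cost=500, card=500
  {AB}: card=2000; try (B,hash)→1520, (A,merge)→4480, (B,merge)→4820, (A,hash)→7320, (A,nl)→24060, (B,nl)→24400; best=1520 via (B,hash)
  {AC}: card=2500; try (A,hash)→8200, (C,merge)→9400, (A,merge)→9500, (C,hash)→9800, (C,nl)→200400, (A,nl)→200500; best=8200 via (A,hash)
  {ABC}: card=12500; try (B,hash)→11420, (C,hash)→12520, (C,merge)→30520, (B,merge)→41120, (B,nl)→158200, (C,nl)→1001520; best=11420 via (B,hash)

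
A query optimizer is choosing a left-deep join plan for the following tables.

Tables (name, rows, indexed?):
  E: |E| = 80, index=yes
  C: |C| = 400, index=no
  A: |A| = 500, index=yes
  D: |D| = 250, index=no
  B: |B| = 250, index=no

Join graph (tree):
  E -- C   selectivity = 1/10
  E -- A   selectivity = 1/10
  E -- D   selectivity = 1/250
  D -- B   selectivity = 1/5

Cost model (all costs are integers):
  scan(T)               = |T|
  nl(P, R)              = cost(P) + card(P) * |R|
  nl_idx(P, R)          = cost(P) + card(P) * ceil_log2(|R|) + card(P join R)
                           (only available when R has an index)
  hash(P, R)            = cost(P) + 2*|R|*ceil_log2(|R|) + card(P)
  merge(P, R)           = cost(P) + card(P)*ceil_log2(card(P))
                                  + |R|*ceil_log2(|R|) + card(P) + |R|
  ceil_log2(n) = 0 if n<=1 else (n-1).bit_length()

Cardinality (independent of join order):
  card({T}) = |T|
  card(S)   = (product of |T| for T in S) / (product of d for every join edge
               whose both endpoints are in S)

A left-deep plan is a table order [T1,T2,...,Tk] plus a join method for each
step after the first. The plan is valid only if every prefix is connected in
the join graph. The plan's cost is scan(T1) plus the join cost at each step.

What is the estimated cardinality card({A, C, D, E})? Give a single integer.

160000

Tables in S: A(500), C(400), D(250), E(80)
Edges inside S: E-C(d=10), E-A(d=10), E-D(d=250)
numerator = 500 * 400 * 250 * 80 = 4000000000
denominator = 10 * 10 * 250 = 25000
card(S) = 4000000000 / 25000 = 160000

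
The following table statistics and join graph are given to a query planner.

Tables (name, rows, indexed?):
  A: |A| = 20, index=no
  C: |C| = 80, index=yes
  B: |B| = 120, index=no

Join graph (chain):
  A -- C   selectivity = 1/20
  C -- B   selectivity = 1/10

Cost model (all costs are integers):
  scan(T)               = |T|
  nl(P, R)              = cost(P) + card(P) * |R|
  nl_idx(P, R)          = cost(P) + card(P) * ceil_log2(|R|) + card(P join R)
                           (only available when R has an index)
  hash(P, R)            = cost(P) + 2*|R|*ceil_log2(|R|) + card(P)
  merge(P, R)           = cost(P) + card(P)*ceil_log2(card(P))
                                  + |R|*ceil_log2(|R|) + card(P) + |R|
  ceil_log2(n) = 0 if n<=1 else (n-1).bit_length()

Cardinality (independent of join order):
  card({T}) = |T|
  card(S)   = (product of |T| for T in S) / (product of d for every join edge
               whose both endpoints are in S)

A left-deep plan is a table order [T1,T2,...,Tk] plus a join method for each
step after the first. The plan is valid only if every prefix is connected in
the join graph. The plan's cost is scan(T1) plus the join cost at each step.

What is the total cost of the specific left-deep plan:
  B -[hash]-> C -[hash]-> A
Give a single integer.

2520

step 1: scan B: cost=120, card=120
step 2: join C via hash
    card(P join C) = 120*80/(10) = 960
    cost = 120 + 2*80*7 + 120 = 1360
step 3: join A via hash
    card(P join A) = 960*20/(20) = 960
    cost = 1360 + 2*20*5 + 960 = 2520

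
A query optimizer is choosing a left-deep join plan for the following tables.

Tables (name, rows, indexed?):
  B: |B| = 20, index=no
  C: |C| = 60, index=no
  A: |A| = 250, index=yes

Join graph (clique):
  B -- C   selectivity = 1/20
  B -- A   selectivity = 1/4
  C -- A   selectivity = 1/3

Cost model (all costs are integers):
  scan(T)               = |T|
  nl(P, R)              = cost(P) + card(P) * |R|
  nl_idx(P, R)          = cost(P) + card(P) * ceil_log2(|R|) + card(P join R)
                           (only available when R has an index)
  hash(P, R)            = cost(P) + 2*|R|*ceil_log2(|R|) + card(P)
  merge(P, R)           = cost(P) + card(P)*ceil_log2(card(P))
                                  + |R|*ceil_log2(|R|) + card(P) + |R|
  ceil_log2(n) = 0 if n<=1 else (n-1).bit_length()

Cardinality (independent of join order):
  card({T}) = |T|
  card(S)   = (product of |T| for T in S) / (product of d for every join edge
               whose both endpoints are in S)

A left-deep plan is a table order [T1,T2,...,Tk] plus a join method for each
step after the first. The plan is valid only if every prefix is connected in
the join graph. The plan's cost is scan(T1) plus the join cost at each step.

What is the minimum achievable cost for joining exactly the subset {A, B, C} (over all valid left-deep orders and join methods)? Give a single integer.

Selinger DP over subsets of {A,B,C}:
  {B}: scan cost=20, card=20
  {C}: scan cost=60, card=60
  {A}: scan cost=250, card=250
  {BC}: card=60; try (B,hash)→320, (C,merge)→560, (B,merge)→600, (C,hash)→760, (C,nl)→1220, (B,nl)→1260; best=320 via (B,hash)
  {AB}: card=1250; try (B,hash)→700, (A,nl_idx)→1430, (A,merge)→2390, (B,merge)→2620, (A,hash)→4040, (A,nl)→5020 …(+1); best=700 via (B,hash)
  {AC}: card=5000; try (C,hash)→1220, (A,merge)→2730, (C,merge)→2920, (A,hash)→4120, (A,nl_idx)→5540, (A,nl)→15060 …(+1); best=1220 via (C,hash)
  {ABC}: card=1250; try (A,nl_idx)→2050, (C,hash)→2670, (A,merge)→2990, (A,hash)→4380, (B,hash)→6420, (A,nl)→15320 …(+4); best=2050 via (A,nl_idx)

2050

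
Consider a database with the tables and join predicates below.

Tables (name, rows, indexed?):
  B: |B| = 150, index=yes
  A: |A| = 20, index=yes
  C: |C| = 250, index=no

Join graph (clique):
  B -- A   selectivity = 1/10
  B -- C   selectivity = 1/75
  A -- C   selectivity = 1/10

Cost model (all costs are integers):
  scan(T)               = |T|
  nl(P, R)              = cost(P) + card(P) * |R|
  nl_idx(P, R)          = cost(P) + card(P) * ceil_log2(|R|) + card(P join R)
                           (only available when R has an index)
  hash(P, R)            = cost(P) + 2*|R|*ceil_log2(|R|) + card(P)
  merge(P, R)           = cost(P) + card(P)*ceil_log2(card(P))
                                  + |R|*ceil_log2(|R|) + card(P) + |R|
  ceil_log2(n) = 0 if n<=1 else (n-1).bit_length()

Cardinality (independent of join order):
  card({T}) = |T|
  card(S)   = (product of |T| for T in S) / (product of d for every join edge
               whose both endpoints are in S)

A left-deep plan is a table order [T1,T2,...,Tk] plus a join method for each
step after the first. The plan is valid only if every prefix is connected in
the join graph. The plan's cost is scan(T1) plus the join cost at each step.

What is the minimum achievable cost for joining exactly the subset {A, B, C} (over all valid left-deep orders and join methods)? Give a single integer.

Selinger DP over subsets of {A,B,C}:
  {B}: scan cost=150, card=150
  {A}: scan cost=20, card=20
  {C}: scan cost=250, card=250
  {AB}: card=300; try (B,nl_idx)→480, (A,hash)→500, (A,nl_idx)→1200, (B,merge)→1490, (A,merge)→1620, (B,hash)→2440 …(+2); best=480 via (B,nl_idx)
  {BC}: card=500; try (B,nl_idx)→2750, (B,hash)→2900, (C,merge)→3750, (B,merge)→3850, (C,hash)→4300, (C,nl)→37650 …(+1); best=2750 via (B,nl_idx)
  {AC}: card=500; try (A,hash)→700, (A,nl_idx)→2000, (C,merge)→2390, (A,merge)→2620, (C,hash)→4040, (C,nl)→5020 …(+1); best=700 via (A,hash)
  {ABC}: card=100; try (A,hash)→3450, (B,hash)→3600, (C,hash)→4780, (B,nl_idx)→4800, (A,nl_idx)→5350, (C,merge)→5730 …(+5); best=3450 via (A,hash)

3450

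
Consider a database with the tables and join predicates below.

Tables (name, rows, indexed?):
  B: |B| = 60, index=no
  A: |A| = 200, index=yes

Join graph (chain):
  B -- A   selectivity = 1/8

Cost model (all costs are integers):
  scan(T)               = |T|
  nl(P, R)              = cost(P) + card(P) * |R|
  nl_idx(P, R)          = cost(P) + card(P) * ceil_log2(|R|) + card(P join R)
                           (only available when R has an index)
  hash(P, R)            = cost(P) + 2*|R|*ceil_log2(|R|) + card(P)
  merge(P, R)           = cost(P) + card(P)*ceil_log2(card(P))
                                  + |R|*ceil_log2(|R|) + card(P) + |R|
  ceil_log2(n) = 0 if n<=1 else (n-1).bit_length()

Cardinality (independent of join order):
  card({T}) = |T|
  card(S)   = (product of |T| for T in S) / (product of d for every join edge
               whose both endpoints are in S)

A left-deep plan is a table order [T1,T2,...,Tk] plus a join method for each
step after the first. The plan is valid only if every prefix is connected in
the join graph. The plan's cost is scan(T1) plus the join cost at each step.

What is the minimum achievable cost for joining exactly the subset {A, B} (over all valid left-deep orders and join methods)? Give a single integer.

1120

Selinger DP over subsets of {A,B}:
  {B}: scan cost=60, card=60
  {A}: scan cost=200, card=200
  {AB}: card=1500; try (B,hash)→1120, (A,nl_idx)→2040, (A,merge)→2280, (B,merge)→2420, (A,hash)→3320, (A,nl)→12060 …(+1); best=1120 via (B,hash)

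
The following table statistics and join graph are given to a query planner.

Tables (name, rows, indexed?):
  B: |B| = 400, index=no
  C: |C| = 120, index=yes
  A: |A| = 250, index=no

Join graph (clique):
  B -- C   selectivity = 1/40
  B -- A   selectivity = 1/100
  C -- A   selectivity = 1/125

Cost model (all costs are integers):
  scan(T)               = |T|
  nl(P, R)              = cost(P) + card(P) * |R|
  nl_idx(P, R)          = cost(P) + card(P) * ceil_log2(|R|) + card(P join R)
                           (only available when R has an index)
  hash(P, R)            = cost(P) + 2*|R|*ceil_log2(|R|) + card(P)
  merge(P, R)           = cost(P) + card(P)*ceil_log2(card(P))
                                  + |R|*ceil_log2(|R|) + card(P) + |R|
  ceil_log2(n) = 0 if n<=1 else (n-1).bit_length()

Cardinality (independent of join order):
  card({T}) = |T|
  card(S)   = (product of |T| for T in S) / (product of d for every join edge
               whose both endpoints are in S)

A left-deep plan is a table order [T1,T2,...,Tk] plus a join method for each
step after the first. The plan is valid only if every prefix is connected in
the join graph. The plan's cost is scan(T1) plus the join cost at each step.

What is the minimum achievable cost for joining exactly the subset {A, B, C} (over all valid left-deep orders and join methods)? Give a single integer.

Selinger DP over subsets of {A,B,C}:
  {B}: scan cost=400, card=400
  {C}: scan cost=120, card=120
  {A}: scan cost=250, card=250
  {BC}: card=1200; try (C,hash)→2480, (C,nl_idx)→4400, (B,merge)→5080, (C,merge)→5360, (B,hash)→7440, (B,nl)→48120 …(+1); best=2480 via (C,hash)
  {AB}: card=1000; try (A,hash)→4800, (B,merge)→6500, (A,merge)→6650, (B,hash)→7700, (B,nl)→100250, (A,nl)→100400; best=4800 via (A,hash)
  {AC}: card=240; try (C,hash)→2180, (C,nl_idx)→2240, (A,merge)→3330, (C,merge)→3460, (A,hash)→4240, (A,nl)→30120 …(+1); best=2180 via (C,hash)
  {ABC}: card=24; try (C,hash)→7480, (A,hash)→7680, (B,merge)→8340, (B,hash)→9620, (C,nl_idx)→11824, (C,merge)→16760 …(+4); best=7480 via (C,hash)

7480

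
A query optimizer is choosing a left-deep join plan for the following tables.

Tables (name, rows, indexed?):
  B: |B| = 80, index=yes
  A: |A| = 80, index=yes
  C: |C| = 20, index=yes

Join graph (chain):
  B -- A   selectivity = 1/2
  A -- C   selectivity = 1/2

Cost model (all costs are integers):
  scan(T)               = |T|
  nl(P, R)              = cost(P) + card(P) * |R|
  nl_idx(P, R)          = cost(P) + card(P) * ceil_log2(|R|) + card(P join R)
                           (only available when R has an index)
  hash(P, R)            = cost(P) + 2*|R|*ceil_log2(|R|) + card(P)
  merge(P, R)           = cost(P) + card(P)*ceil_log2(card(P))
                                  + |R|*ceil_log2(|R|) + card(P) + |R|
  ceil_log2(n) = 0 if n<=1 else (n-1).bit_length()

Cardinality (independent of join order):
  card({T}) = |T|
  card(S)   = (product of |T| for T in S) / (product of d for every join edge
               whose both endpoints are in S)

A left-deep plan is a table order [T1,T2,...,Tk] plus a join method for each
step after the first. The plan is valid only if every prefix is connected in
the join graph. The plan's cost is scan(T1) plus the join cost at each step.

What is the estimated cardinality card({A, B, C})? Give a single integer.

32000

Tables in S: A(80), B(80), C(20)
Edges inside S: B-A(d=2), A-C(d=2)
numerator = 80 * 80 * 20 = 128000
denominator = 2 * 2 = 4
card(S) = 128000 / 4 = 32000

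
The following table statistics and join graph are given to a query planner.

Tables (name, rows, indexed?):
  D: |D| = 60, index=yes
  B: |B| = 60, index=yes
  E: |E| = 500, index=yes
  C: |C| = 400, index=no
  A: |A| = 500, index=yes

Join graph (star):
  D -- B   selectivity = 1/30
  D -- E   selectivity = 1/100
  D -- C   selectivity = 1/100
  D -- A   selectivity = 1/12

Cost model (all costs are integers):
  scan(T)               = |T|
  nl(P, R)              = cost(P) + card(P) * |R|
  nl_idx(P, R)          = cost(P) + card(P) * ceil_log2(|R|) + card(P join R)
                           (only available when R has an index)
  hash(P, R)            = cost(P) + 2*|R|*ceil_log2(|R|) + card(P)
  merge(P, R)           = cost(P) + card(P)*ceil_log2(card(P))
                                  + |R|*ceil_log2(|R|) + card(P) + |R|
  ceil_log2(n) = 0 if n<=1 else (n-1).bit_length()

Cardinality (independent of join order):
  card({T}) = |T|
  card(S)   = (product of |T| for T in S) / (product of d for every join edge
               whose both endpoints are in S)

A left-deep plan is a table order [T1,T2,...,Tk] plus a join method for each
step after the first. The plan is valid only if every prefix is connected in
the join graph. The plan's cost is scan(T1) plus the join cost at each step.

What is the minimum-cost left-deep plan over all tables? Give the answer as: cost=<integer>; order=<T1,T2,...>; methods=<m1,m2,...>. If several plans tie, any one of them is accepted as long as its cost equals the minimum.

cost=18200; order=C,D,E,B,A; methods=hash,nl_idx,hash,hash

Selinger DP (subsets sized 1..n):
  {D}: scan cost=60, card=60
  {B}: scan cost=60, card=60
  {E}: scan cost=500, card=500
  {C}: scan cost=400, card=400
  {A}: scan cost=500, card=500
  {BD}: card=120; try (D,nl_idx)→540, (B,nl_idx)→540, (D,hash)→840, (B,hash)→840, (D,merge)→900, (B,merge)→900 …(+2); best=540 via (D,nl_idx)
  {DE}: card=300; try (E,nl_idx)→900, (D,hash)→1720, (D,nl_idx)→3800, (E,merge)→5480, (D,merge)→5920, (E,hash)→9120 …(+2); best=900 via (E,nl_idx)
  {CD}: card=240; try (D,hash)→1520, (D,nl_idx)→3040, (C,merge)→4480, (D,merge)→4820, (C,hash)→7320, (C,nl)→24060 …(+1); best=1520 via (D,hash)
  {AD}: card=2500; try (D,hash)→1720, (A,nl_idx)→3100, (A,merge)→5480, (D,merge)→5920, (D,nl_idx)→6000, (A,hash)→9120 …(+2); best=1720 via (D,hash)
  {BDE}: card=600; try (B,hash)→1920, (E,nl_idx)→2220, (B,nl_idx)→3300, (B,merge)→4320, (E,merge)→6500, (E,hash)→9660 …(+2); best=1920 via (B,hash)
  {BCD}: card=480; try (B,hash)→2480, (B,nl_idx)→3440, (B,merge)→4100, (C,merge)→5500, (C,hash)→7860, (B,nl)→15920 …(+1); best=2480 via (B,hash)
  {ABD}: card=5000; try (B,hash)→4940, (A,merge)→6500, (A,nl_idx)→6620, (A,hash)→9660, (B,nl_idx)→21720, (B,merge)→34640 …(+2); best=4940 via (B,hash)
  {CDE}: card=1200; try (E,nl_idx)→4880, (C,merge)→7900, (C,hash)→8400, (E,merge)→8680, (E,hash)→10760, (C,nl)→120900 …(+1); best=4880 via (E,nl_idx)
  {ADE}: card=12500; try (A,merge)→8900, (A,hash)→10200, (E,hash)→13220, (A,nl_idx)→16100, (E,nl_idx)→36720, (E,merge)→39220 …(+2); best=8900 via (A,merge)
  {ACD}: card=10000; try (A,merge)→8680, (A,hash)→10760, (C,hash)→11420, (A,nl_idx)→13680, (C,merge)→38220, (A,nl)→121520 …(+1); best=8680 via (A,merge)
  {BCDE}: card=2400; try (B,hash)→6800, (E,nl_idx)→9200, (C,hash)→9720, (E,hash)→11960, (E,merge)→12280, (C,merge)→12520 …(+5); best=6800 via (B,hash)
  {ABDE}: card=25000; try (A,hash)→11520, (A,merge)→13520, (E,hash)→18940, (B,hash)→22120, (A,nl_idx)→32320, (E,nl_idx)→74940 …(+6); best=11520 via (A,hash)
  {ABCD}: card=20000; try (A,hash)→11960, (A,merge)→12280, (C,hash)→17140, (B,hash)→19400, (A,nl_idx)→26800, (C,merge)→78940 …(+5); best=11960 via (A,hash)
  {ACDE}: card=50000; try (A,hash)→15080, (A,merge)→24280, (E,hash)→27680, (C,hash)→28600, (A,nl_idx)→65680, (E,nl_idx)→148680 …(+5); best=15080 via (A,hash)
  {ABCDE}: card=100000; try (A,hash)→18200, (E,hash)→40960, (A,merge)→43000, (C,hash)→43720, (B,hash)→65800, (A,nl_idx)→128400 …(+9); best=18200 via (A,hash)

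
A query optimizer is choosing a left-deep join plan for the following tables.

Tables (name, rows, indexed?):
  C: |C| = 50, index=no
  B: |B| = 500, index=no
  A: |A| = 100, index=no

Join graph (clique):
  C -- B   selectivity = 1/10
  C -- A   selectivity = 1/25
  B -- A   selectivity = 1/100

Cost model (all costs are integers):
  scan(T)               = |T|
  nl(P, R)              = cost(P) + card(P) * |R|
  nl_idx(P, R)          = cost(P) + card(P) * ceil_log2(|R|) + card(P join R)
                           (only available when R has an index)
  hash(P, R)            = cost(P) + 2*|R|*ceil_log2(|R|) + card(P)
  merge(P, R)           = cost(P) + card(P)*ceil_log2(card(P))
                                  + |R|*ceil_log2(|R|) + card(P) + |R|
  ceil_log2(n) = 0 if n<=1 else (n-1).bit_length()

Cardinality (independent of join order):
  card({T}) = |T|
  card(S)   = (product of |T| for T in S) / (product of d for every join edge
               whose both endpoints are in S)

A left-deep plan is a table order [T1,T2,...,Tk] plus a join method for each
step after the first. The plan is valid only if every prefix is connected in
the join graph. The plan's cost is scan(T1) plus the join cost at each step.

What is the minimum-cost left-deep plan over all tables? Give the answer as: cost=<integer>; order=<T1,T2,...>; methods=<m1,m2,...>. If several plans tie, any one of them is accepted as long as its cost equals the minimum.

cost=3500; order=B,A,C; methods=hash,hash

Selinger DP (subsets sized 1..n):
  {C}: scan cost=50, card=50
  {B}: scan cost=500, card=500
  {A}: scan cost=100, card=100
  {BC}: card=2500; try (C,hash)→1600, (B,merge)→5400, (C,merge)→5850, (B,hash)→9100, (B,nl)→25050, (C,nl)→25500; best=1600 via (C,hash)
  {AC}: card=200; try (C,hash)→800, (A,merge)→1200, (C,merge)→1250, (A,hash)→1500, (A,nl)→5050, (C,nl)→5100; best=800 via (C,hash)
  {AB}: card=500; try (A,hash)→2400, (B,merge)→5900, (A,merge)→6300, (B,hash)→9200, (B,nl)→50100, (A,nl)→50500; best=2400 via (A,hash)
  {ABC}: card=100; try (C,hash)→3500, (A,hash)→5500, (B,merge)→7600, (C,merge)→7750, (B,hash)→10000, (C,nl)→27400 …(+3); best=3500 via (C,hash)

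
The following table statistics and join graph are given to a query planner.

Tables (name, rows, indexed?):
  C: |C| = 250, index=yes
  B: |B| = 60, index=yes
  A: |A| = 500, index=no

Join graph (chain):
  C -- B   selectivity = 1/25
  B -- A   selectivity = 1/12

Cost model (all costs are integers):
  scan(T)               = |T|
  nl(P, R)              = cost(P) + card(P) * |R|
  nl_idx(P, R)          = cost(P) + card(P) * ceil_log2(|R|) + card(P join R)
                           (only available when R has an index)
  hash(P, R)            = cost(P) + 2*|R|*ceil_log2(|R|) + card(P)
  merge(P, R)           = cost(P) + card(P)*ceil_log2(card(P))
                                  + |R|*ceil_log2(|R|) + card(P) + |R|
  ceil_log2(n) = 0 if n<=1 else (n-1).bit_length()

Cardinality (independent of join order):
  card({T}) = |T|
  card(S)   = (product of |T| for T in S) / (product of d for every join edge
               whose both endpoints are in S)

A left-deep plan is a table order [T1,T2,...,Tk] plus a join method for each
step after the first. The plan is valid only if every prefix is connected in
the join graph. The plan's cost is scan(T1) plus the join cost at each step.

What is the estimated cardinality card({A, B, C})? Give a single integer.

25000

Tables in S: A(500), B(60), C(250)
Edges inside S: C-B(d=25), B-A(d=12)
numerator = 500 * 60 * 250 = 7500000
denominator = 25 * 12 = 300
card(S) = 7500000 / 300 = 25000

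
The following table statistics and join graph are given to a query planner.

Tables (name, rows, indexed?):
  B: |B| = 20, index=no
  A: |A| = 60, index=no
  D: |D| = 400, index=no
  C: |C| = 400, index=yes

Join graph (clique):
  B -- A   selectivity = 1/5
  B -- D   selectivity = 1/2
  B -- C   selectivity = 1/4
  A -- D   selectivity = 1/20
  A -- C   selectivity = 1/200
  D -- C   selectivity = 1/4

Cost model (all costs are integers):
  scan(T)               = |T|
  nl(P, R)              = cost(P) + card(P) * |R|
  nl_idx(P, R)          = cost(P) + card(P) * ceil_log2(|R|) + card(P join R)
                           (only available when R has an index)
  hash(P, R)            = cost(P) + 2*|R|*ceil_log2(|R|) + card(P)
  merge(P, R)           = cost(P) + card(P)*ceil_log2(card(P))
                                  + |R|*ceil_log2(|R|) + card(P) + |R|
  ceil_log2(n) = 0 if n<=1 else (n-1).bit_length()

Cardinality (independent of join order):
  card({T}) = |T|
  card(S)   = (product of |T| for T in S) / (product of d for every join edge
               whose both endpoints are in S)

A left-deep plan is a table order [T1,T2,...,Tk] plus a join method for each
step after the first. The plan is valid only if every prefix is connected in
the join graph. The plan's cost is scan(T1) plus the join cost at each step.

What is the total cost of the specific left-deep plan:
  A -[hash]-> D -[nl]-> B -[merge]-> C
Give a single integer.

step 1: scan A: cost=60, card=60
step 2: join D via hash
    card(P join D) = 60*400/(20) = 1200
    cost = 60 + 2*400*9 + 60 = 7320
step 3: join B via nl
    card(P join B) = 1200*20/(5*2) = 2400
    cost = 7320 + 1200*20 = 31320
step 4: join C via merge
    card(P join C) = 2400*400/(4*200*4) = 300
    cost = 31320 + 2400*12 + 400*9 + 2400 + 400 = 66520

66520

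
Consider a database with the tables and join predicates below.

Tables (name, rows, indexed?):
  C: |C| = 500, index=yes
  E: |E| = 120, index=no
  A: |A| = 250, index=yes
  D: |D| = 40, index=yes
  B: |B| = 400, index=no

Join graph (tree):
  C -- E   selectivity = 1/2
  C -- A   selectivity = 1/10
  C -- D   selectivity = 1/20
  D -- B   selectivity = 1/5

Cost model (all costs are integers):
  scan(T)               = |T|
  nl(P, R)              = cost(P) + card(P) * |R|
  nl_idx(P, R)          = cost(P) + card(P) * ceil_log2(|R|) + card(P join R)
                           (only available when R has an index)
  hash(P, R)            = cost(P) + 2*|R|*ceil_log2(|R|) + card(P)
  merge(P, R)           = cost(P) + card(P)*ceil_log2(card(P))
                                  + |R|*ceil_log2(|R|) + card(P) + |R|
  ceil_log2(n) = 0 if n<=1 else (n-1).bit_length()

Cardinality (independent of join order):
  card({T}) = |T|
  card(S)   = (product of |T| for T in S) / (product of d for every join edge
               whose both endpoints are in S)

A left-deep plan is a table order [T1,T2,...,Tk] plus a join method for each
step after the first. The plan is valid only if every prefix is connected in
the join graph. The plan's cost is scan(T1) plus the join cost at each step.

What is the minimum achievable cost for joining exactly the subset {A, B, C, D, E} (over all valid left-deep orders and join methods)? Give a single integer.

Selinger DP over subsets of {A,B,C,D,E}:
  {C}: scan cost=500, card=500
  {E}: scan cost=120, card=120
  {A}: scan cost=250, card=250
  {D}: scan cost=40, card=40
  {B}: scan cost=400, card=400
  {CE}: card=30000; try (E,hash)→2680, (C,merge)→6080, (E,merge)→6460, (C,hash)→9240, (C,nl_idx)→31200, (C,nl)→60120 …(+1); best=2680 via (E,hash)
  {AC}: card=12500; try (A,hash)→5000, (C,merge)→7500, (A,merge)→7750, (C,hash)→9500, (C,nl_idx)→15000, (A,nl_idx)→17000 …(+2); best=5000 via (A,hash)
  {CD}: card=1000; try (C,nl_idx)→1400, (D,hash)→1480, (D,nl_idx)→4500, (C,merge)→5320, (D,merge)→5780, (C,hash)→9080 …(+2); best=1400 via (C,nl_idx)
  {BD}: card=3200; try (D,hash)→1280, (B,merge)→4320, (D,merge)→4680, (D,nl_idx)→6000, (B,hash)→7280, (B,nl)→16040 …(+1); best=1280 via (D,hash)
  {ACE}: card=750000; try (E,hash)→19180, (A,hash)→36680, (E,merge)→193460, (A,merge)→484930, (A,nl_idx)→992680, (E,nl)→1505000 …(+1); best=19180 via (E,hash)
  {CDE}: card=60000; try (E,hash)→4080, (E,merge)→13360, (D,hash)→33160, (E,nl)→121400, (D,nl_idx)→242680, (D,merge)→482960 …(+1); best=4080 via (E,hash)
  {ACD}: card=25000; try (A,hash)→6400, (A,merge)→14650, (D,hash)→17980, (A,nl_idx)→34400, (D,nl_idx)→105000, (D,merge)→192780 …(+2); best=6400 via (A,hash)
  {BCD}: card=80000; try (B,hash)→9600, (C,hash)→13480, (B,merge)→16400, (C,merge)→47880, (C,nl_idx)→110080, (B,nl)→401400 …(+1); best=9600 via (B,hash)
  {ACDE}: card=1500000; try (E,hash)→33080, (A,hash)→68080, (E,merge)→407360, (D,hash)→769660, (A,merge)→1026330, (A,nl_idx)→1984080 …(+5); best=33080 via (E,hash)
  {BCDE}: card=4800000; try (B,hash)→71280, (E,hash)→91280, (B,merge)→1028080, (E,merge)→1450560, (E,nl)→9609600, (B,nl)→24004080; best=71280 via (B,hash)
  {ABCD}: card=2000000; try (B,hash)→38600, (A,hash)→93600, (B,merge)→410400, (A,merge)→1451850, (A,nl_idx)→2649600, (B,nl)→10006400 …(+1); best=38600 via (B,hash)
  {ABCDE}: card=120000000; try (B,hash)→1540280, (E,hash)→2040280, (A,hash)→4875280, (B,merge)→33037080, (E,merge)→44039560, (A,merge)→115273530 …(+4); best=1540280 via (B,hash)

1540280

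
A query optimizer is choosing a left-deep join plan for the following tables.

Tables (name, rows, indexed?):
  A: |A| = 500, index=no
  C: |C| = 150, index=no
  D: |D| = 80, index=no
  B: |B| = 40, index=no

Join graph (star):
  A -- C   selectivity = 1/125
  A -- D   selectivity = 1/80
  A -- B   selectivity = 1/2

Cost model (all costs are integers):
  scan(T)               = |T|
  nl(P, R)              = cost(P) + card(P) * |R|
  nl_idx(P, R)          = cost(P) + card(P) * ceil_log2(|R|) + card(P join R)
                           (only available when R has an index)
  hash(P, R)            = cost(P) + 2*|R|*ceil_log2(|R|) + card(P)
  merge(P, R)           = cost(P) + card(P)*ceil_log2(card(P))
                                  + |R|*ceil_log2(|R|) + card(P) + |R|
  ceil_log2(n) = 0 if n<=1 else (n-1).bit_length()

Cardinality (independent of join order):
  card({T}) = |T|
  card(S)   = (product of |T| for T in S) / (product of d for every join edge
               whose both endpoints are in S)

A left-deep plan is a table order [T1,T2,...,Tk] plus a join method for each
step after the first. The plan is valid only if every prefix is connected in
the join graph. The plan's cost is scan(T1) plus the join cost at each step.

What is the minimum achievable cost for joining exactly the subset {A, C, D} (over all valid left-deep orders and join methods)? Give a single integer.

5020

Selinger DP over subsets of {A,C,D}:
  {A}: scan cost=500, card=500
  {C}: scan cost=150, card=150
  {D}: scan cost=80, card=80
  {AC}: card=600; try (C,hash)→3400, (A,merge)→6500, (C,merge)→6850, (A,hash)→9300, (A,nl)→75150, (C,nl)→75500; best=3400 via (C,hash)
  {AD}: card=500; try (D,hash)→2120, (A,merge)→5720, (D,merge)→6140, (A,hash)→9160, (A,nl)→40080, (D,nl)→40500; best=2120 via (D,hash)
  {ACD}: card=600; try (C,hash)→5020, (D,hash)→5120, (C,merge)→8470, (D,merge)→10640, (D,nl)→51400, (C,nl)→77120; best=5020 via (C,hash)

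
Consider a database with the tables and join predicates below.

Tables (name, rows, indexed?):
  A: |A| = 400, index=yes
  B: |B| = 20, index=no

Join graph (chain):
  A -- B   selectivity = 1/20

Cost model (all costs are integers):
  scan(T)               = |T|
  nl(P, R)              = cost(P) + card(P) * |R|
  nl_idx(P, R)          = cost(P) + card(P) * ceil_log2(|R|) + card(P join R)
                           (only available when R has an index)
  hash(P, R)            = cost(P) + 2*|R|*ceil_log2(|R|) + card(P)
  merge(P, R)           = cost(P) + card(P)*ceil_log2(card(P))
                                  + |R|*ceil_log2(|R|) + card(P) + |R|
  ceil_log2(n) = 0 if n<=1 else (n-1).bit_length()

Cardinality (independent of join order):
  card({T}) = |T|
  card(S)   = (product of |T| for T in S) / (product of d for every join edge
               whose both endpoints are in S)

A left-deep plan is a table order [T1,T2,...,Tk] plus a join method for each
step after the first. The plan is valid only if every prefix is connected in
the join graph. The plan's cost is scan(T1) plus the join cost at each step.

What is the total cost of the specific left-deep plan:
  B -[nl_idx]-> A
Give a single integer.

step 1: scan B: cost=20, card=20
step 2: join A via nl_idx
    card(P join A) = 20*400/(20) = 400
    cost = 20 + 20*9 + 400 = 600

600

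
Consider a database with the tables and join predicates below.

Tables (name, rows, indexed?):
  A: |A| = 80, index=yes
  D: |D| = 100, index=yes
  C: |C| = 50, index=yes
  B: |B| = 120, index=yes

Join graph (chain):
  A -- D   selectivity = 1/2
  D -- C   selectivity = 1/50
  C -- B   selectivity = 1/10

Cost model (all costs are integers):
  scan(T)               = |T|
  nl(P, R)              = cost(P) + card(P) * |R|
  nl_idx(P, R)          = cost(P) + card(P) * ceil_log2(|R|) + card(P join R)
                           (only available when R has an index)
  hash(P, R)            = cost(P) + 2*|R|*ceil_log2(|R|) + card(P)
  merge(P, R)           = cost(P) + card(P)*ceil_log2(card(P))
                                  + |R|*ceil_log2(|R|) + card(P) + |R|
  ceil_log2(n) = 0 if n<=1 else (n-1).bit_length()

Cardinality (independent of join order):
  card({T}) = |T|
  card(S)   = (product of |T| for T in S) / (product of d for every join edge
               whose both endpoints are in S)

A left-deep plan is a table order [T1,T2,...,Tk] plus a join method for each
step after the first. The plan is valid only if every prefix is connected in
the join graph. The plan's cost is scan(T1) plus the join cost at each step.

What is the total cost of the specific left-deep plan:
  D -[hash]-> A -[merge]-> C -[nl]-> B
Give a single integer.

533670

step 1: scan D: cost=100, card=100
step 2: join A via hash
    card(P join A) = 100*80/(2) = 4000
    cost = 100 + 2*80*7 + 100 = 1320
step 3: join C via merge
    card(P join C) = 4000*50/(50) = 4000
    cost = 1320 + 4000*12 + 50*6 + 4000 + 50 = 53670
step 4: join B via nl
    card(P join B) = 4000*120/(10) = 48000
    cost = 53670 + 4000*120 = 533670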